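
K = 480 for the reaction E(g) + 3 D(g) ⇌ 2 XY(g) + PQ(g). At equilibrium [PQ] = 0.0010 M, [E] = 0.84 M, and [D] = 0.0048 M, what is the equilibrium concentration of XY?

[XY] = 0.21 M

At equilibrium, K = [XY]²·[PQ] / ([E]·[D]³) = 480.
([XY])²·(0.0010) / ((0.84)·(0.0048)³) = 480
[XY]² = 0.0446 ⇒ [XY] = 0.21 M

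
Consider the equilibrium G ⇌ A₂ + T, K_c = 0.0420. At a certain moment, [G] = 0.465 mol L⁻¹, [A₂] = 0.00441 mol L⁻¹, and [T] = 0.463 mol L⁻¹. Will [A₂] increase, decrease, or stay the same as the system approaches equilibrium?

increase

Q_c = [A₂]·[T] / [G] = (0.00441)·(0.463) / (0.465) = 0.00439
Q_c = 0.00439 < K_c = 0.0420: net forward reaction.
A₂ is a product, so it increases.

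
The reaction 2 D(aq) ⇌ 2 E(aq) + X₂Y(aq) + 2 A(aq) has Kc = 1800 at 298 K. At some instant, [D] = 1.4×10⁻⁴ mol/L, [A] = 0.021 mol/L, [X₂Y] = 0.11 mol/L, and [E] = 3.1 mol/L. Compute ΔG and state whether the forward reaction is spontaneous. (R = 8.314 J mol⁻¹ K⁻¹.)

ΔG = 6.40 kJ/mol; the forward reaction is non-spontaneous

Qc = [E]²·[X₂Y]·[A]² / [D]² = (3.1)²·(0.11)·(0.021)² / (1.4×10⁻⁴)² = 23800
ΔG = RT ln(Qc/Kc) = (8.314 J mol⁻¹ K⁻¹)(298 K) × ln(23800/1800)
   = (2.478 kJ/mol)(2.582) = 6.40 kJ/mol
ΔG > 0, so the forward reaction is non-spontaneous (proceeds in reverse).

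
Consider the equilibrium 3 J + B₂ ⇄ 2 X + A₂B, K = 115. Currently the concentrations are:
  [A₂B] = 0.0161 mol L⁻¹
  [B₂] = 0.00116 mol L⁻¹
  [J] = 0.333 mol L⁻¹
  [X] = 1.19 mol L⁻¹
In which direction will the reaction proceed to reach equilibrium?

Q = [X]²·[A₂B] / ([J]³·[B₂]) = (1.19)²·(0.0161) / ((0.333)³·(0.00116)) = 532
Q = 532 > K = 115, so the reverse reaction proceeds.

to the left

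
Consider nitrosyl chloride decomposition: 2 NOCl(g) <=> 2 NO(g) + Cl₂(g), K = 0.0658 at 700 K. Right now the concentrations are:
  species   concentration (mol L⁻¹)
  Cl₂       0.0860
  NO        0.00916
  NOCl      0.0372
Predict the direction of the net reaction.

Q = [NO]²·[Cl₂] / [NOCl]² = (0.00916)²·(0.0860) / (0.0372)² = 0.00521
Q = 0.00521 < K = 0.0658, so the forward reaction proceeds.

in the forward direction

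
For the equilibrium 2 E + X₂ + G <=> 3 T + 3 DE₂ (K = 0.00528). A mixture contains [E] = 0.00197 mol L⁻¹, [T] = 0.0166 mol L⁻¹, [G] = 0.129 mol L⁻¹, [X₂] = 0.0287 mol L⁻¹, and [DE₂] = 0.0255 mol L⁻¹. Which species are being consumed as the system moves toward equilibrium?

none (at equilibrium)

Q = [T]³·[DE₂]³ / ([E]²·[X₂]·[G]) = (0.0166)³·(0.0255)³ / ((0.00197)²·(0.0287)·(0.129)) = 0.00528
Q = 0.00528 = K; the system is at equilibrium.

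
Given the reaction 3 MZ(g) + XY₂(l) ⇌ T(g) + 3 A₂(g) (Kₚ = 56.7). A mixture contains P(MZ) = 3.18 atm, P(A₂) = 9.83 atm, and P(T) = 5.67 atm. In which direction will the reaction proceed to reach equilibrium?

in the reverse direction

(XY₂ is a pure liquid — omitted from Qₚ.)
Qₚ = P(T)·P(A₂)³ / P(MZ)³ = (5.67)·(9.83)³ / (3.18)³ = 167
Qₚ = 167 > Kₚ = 56.7, so the reverse reaction proceeds.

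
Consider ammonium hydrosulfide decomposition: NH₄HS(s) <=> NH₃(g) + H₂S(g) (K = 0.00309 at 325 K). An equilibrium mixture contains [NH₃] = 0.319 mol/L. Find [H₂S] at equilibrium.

[H₂S] = 0.00969 mol/L

(NH₄HS is a pure solid — omitted from K.)
At equilibrium, K = [NH₃]·[H₂S] = 0.00309.
(0.319)·([H₂S]) = 0.00309
[H₂S] = 0.00969 mol/L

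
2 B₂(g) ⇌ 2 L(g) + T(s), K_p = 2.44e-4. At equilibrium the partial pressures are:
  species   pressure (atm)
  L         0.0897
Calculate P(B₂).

P(B₂) = 5.74 atm

(T is a pure solid — omitted from K_p.)
At equilibrium, K_p = P(L)² / P(B₂)² = 2.44e-4.
(0.0897)² / (P(B₂))² = 2.44e-4
P(B₂)² = 33.0 ⇒ P(B₂) = 5.74 atm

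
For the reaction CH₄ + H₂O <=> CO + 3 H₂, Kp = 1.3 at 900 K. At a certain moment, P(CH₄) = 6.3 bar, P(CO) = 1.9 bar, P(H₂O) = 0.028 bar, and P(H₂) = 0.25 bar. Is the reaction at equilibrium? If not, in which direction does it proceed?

Qp = P(CO)·P(H₂)³ / (P(CH₄)·P(H₂O)) = (1.9)·(0.25)³ / ((6.3)·(0.028)) = 0.17
Qp = 0.17 < Kp = 1.3, so the forward reaction proceeds.

toward products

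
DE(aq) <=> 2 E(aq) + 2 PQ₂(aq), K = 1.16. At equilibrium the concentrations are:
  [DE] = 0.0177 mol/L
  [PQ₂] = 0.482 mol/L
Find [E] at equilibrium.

At equilibrium, K = [E]²·[PQ₂]² / [DE] = 1.16.
([E])²·(0.482)² / (0.0177) = 1.16
[E]² = 0.0884 ⇒ [E] = 0.297 mol/L

[E] = 0.297 mol/L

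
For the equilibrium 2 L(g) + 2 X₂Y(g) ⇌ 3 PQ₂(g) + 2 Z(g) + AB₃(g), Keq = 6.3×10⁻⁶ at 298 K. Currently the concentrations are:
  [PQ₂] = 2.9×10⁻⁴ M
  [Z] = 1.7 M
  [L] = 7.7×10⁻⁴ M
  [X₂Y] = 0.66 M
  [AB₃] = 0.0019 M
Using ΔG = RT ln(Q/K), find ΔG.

ΔG = -6.19 kJ/mol

Q = [PQ₂]³·[Z]²·[AB₃] / ([L]²·[X₂Y]²) = (2.9×10⁻⁴)³·(1.7)²·(0.0019) / ((7.7×10⁻⁴)²·(0.66)²) = 5.19×10⁻⁷
ΔG = RT ln(Q/Keq) = (8.314 J mol⁻¹ K⁻¹)(298 K) × ln(5.19×10⁻⁷/6.3×10⁻⁶)
   = (2.478 kJ/mol)(-2.496) = -6.19 kJ/mol
ΔG < 0, so the forward reaction is spontaneous (proceeds forward).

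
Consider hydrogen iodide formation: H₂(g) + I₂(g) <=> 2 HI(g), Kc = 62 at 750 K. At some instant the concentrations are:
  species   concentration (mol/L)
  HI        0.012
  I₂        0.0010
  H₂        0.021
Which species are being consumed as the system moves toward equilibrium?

Qc = [HI]² / ([H₂]·[I₂]) = (0.012)² / ((0.021)·(0.0010)) = 6.9
Qc = 6.9 < Kc = 62: net forward reaction.

H₂, I₂ (reactants)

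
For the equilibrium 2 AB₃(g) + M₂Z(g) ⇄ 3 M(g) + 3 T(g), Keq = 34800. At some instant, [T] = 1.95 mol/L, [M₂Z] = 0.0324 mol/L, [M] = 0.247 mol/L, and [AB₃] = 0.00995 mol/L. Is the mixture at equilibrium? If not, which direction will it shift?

Q = [M]³·[T]³ / ([AB₃]²·[M₂Z]) = (0.247)³·(1.95)³ / ((0.00995)²·(0.0324)) = 34800
Q = 34800 = Keq; the system is at equilibrium.

yes, at equilibrium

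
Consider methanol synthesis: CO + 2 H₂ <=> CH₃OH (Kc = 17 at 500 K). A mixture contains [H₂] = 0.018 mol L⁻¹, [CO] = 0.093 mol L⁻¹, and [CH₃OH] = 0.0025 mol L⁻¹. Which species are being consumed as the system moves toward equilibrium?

CH₃OH (products)

Qc = [CH₃OH] / ([CO]·[H₂]²) = (0.0025) / ((0.093)·(0.018)²) = 83
Qc = 83 > Kc = 17: net reverse reaction.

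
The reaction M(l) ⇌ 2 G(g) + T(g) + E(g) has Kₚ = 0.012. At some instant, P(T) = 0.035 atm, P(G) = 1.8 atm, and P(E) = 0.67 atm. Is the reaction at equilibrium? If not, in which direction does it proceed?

in the reverse direction

(M is a pure liquid — omitted from Qₚ.)
Qₚ = P(G)²·P(T)·P(E) = (1.8)²·(0.035)·(0.67) = 0.076
Qₚ = 0.076 > Kₚ = 0.012, so the reverse reaction proceeds.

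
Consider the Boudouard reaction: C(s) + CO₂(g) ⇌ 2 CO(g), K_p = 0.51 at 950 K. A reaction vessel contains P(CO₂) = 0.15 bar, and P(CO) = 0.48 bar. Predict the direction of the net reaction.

(C is a pure solid — omitted from Q_p.)
Q_p = P(CO)² / P(CO₂) = (0.48)² / (0.15) = 1.5
Q_p = 1.5 > K_p = 0.51, so the reverse reaction proceeds.

to the left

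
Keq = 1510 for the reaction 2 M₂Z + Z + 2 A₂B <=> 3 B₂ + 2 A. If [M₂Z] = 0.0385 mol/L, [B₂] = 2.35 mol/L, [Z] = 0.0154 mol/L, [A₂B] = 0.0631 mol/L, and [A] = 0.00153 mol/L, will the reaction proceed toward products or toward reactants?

Q = [B₂]³·[A]² / ([M₂Z]²·[Z]·[A₂B]²) = (2.35)³·(0.00153)² / ((0.0385)²·(0.0154)·(0.0631)²) = 334
Q = 334 < Keq = 1510, so the forward reaction proceeds.

forward (toward products)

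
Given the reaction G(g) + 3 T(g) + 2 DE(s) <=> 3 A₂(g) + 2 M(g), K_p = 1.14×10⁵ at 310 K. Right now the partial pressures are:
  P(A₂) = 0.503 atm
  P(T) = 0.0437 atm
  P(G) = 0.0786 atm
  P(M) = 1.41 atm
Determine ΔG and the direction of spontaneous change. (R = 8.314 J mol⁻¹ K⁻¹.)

ΔG = -2.79 kJ/mol; the forward reaction is spontaneous

(DE is a pure solid — omitted from Q_p.)
Q_p = P(A₂)³·P(M)² / (P(G)·P(T)³) = (0.503)³·(1.41)² / ((0.0786)·(0.0437)³) = 38600
ΔG = RT ln(Q_p/K_p) = (8.314 J mol⁻¹ K⁻¹)(310 K) × ln(38600/1.14×10⁵)
   = (2.577 kJ/mol)(-1.083) = -2.79 kJ/mol
ΔG < 0, so the forward reaction is spontaneous (proceeds forward).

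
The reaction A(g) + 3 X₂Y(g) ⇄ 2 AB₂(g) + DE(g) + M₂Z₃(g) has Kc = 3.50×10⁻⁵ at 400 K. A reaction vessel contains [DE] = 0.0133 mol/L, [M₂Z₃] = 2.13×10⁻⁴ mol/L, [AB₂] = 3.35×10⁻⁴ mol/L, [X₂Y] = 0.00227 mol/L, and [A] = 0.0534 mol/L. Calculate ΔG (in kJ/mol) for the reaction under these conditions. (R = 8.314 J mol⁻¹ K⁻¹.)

ΔG = 8.90 kJ/mol

Qc = [AB₂]²·[DE]·[M₂Z₃] / ([A]·[X₂Y]³) = (3.35×10⁻⁴)²·(0.0133)·(2.13×10⁻⁴) / ((0.0534)·(0.00227)³) = 5.09×10⁻⁴
ΔG = RT ln(Qc/Kc) = (8.314 J mol⁻¹ K⁻¹)(400 K) × ln(5.09×10⁻⁴/3.50×10⁻⁵)
   = (3.326 kJ/mol)(2.677) = 8.90 kJ/mol
ΔG > 0, so the forward reaction is non-spontaneous (proceeds in reverse).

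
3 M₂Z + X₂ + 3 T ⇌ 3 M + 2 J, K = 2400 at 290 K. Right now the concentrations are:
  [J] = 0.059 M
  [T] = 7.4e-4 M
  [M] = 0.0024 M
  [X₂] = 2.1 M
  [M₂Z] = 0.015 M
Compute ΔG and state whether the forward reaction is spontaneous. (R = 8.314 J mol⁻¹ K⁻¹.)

Q = [M]³·[J]² / ([M₂Z]³·[X₂]·[T]³) = (0.0024)³·(0.059)² / ((0.015)³·(2.1)·(7.4e-4)³) = 16800
ΔG = RT ln(Q/K) = (8.314 J mol⁻¹ K⁻¹)(290 K) × ln(16800/2400)
   = (2.411 kJ/mol)(1.946) = 4.69 kJ/mol
ΔG > 0, so the forward reaction is non-spontaneous (proceeds in reverse).

ΔG = 4.69 kJ/mol; the forward reaction is non-spontaneous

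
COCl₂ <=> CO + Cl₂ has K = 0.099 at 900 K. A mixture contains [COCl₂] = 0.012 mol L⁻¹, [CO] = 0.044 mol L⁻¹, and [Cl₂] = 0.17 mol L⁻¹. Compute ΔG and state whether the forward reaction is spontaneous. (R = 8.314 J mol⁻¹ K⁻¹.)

ΔG = 13.8 kJ/mol; the forward reaction is non-spontaneous

Q = [CO]·[Cl₂] / [COCl₂] = (0.044)·(0.17) / (0.012) = 0.623
ΔG = RT ln(Q/K) = (8.314 J mol⁻¹ K⁻¹)(900 K) × ln(0.623/0.099)
   = (7.483 kJ/mol)(1.839) = 13.8 kJ/mol
ΔG > 0, so the forward reaction is non-spontaneous (proceeds in reverse).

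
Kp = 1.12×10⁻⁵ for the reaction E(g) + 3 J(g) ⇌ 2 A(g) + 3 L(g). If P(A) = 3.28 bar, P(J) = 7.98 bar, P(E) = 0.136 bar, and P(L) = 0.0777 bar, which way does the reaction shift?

Qp = P(A)²·P(L)³ / (P(E)·P(J)³) = (3.28)²·(0.0777)³ / ((0.136)·(7.98)³) = 7.30×10⁻⁵
Qp = 7.30×10⁻⁵ > Kp = 1.12×10⁻⁵, so the reverse reaction proceeds.

in the reverse direction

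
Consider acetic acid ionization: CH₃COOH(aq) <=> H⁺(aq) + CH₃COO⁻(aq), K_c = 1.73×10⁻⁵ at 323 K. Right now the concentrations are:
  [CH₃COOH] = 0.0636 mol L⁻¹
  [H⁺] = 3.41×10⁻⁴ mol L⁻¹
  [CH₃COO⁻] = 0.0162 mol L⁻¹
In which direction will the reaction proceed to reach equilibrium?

to the left

Q_c = [H⁺]·[CH₃COO⁻] / [CH₃COOH] = (3.41×10⁻⁴)·(0.0162) / (0.0636) = 8.69×10⁻⁵
Q_c = 8.69×10⁻⁵ > K_c = 1.73×10⁻⁵, so the reverse reaction proceeds.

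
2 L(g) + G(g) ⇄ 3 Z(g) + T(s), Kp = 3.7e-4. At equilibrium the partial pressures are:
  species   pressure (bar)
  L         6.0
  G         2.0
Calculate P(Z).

(T is a pure solid — omitted from Kp.)
At equilibrium, Kp = P(Z)³ / (P(L)²·P(G)) = 3.7e-4.
(P(Z))³ / ((6.0)²·(2.0)) = 3.7e-4
P(Z)³ = 0.0266 ⇒ P(Z) = 0.30 bar

P(Z) = 0.30 bar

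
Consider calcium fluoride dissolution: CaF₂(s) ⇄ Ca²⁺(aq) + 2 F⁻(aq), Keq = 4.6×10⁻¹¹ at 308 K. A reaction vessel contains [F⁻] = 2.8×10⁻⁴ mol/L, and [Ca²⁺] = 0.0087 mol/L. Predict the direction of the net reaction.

toward reactants

(CaF₂ is a pure solid — omitted from Q.)
Q = [Ca²⁺]·[F⁻]² = (0.0087)·(2.8×10⁻⁴)² = 6.8×10⁻¹⁰
Q = 6.8×10⁻¹⁰ > Keq = 4.6×10⁻¹¹, so the reverse reaction proceeds.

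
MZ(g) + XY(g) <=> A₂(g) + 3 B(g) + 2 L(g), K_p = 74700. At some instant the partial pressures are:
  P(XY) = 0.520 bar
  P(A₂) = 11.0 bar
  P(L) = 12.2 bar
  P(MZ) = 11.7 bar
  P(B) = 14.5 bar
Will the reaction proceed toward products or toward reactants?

reverse (toward reactants)

Q_p = P(A₂)·P(B)³·P(L)² / (P(MZ)·P(XY)) = (11.0)·(14.5)³·(12.2)² / ((11.7)·(0.520)) = 8.20×10⁵
Q_p = 8.20×10⁵ > K_p = 74700, so the reverse reaction proceeds.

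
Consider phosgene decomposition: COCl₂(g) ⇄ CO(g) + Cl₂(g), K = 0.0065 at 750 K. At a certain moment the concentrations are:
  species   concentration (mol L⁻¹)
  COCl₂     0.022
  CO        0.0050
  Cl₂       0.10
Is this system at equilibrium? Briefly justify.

Q = [CO]·[Cl₂] / [COCl₂] = (0.0050)·(0.10) / (0.022) = 0.023
Q = 0.023 > K = 0.0065: net reverse reaction.

no; Q > K, reaction proceeds in reverse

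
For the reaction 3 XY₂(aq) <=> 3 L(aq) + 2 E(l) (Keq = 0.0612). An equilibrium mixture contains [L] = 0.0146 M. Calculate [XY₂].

[XY₂] = 0.0370 M

(E is a pure liquid — omitted from Keq.)
At equilibrium, Keq = [L]³ / [XY₂]³ = 0.0612.
(0.0146)³ / ([XY₂])³ = 0.0612
[XY₂]³ = 5.09e-5 ⇒ [XY₂] = 0.0370 M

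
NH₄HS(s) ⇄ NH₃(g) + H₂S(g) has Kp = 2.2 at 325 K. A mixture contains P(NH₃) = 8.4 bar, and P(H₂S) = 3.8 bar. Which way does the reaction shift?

toward reactants

(NH₄HS is a pure solid — omitted from Qp.)
Qp = P(NH₃)·P(H₂S) = (8.4)·(3.8) = 32
Qp = 32 > Kp = 2.2, so the reverse reaction proceeds.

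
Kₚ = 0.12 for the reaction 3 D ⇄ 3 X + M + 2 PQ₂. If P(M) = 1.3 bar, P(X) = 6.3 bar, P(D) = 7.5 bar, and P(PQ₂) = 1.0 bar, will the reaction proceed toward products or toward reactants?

toward reactants

Qₚ = P(X)³·P(M)·P(PQ₂)² / P(D)³ = (6.3)³·(1.3)·(1.0)² / (7.5)³ = 0.77
Qₚ = 0.77 > Kₚ = 0.12, so the reverse reaction proceeds.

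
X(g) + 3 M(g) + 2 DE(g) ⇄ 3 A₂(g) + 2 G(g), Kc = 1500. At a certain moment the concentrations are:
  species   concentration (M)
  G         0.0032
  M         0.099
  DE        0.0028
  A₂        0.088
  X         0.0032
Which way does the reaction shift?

to the right

Qc = [A₂]³·[G]² / ([X]·[M]³·[DE]²) = (0.088)³·(0.0032)² / ((0.0032)·(0.099)³·(0.0028)²) = 290
Qc = 290 < Kc = 1500, so the forward reaction proceeds.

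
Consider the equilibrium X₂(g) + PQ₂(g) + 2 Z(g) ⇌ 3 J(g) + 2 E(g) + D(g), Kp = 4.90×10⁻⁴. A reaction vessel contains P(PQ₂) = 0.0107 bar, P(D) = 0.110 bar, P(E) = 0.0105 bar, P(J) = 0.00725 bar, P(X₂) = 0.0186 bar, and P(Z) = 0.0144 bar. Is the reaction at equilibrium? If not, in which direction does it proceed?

forward (toward products)

Qp = P(J)³·P(E)²·P(D) / (P(X₂)·P(PQ₂)·P(Z)²) = (0.00725)³·(0.0105)²·(0.110) / ((0.0186)·(0.0107)·(0.0144)²) = 1.12×10⁻⁴
Qp = 1.12×10⁻⁴ < Kp = 4.90×10⁻⁴, so the forward reaction proceeds.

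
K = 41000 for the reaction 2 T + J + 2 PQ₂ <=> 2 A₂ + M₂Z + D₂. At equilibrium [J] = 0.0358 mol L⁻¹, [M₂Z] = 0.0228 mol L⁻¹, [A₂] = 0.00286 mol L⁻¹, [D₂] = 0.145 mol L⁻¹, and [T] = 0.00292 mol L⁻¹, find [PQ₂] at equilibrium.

At equilibrium, K = [A₂]²·[M₂Z]·[D₂] / ([T]²·[J]·[PQ₂]²) = 41000.
(0.00286)²·(0.0228)·(0.145) / ((0.00292)²·(0.0358)·([PQ₂])²) = 41000
[PQ₂]² = 2.16×10⁻⁶ ⇒ [PQ₂] = 0.00147 mol L⁻¹

[PQ₂] = 0.00147 mol L⁻¹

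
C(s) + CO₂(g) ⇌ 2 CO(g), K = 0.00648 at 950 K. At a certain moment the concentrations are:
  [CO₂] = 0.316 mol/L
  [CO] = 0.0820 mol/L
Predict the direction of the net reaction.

(C is a pure solid — omitted from Q.)
Q = [CO]² / [CO₂] = (0.0820)² / (0.316) = 0.0213
Q = 0.0213 > K = 0.00648, so the reverse reaction proceeds.

to the left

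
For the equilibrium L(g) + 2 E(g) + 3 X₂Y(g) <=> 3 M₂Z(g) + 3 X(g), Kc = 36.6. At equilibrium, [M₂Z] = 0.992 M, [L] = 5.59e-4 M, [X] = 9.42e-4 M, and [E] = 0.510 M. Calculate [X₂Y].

[X₂Y] = 0.00535 M

At equilibrium, Kc = [M₂Z]³·[X]³ / ([L]·[E]²·[X₂Y]³) = 36.6.
(0.992)³·(9.42e-4)³ / ((5.59e-4)·(0.510)²·([X₂Y])³) = 36.6
[X₂Y]³ = 1.53e-7 ⇒ [X₂Y] = 0.00535 M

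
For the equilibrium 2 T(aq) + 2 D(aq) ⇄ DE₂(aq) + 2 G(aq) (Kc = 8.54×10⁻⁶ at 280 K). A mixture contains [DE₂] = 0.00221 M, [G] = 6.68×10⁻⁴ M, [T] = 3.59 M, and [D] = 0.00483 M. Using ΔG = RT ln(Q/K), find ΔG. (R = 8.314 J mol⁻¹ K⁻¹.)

Qc = [DE₂]·[G]² / ([T]²·[D]²) = (0.00221)·(6.68×10⁻⁴)² / ((3.59)²·(0.00483)²) = 3.28×10⁻⁶
ΔG = RT ln(Qc/Kc) = (8.314 J mol⁻¹ K⁻¹)(280 K) × ln(3.28×10⁻⁶/8.54×10⁻⁶)
   = (2.328 kJ/mol)(-0.9569) = -2.23 kJ/mol
ΔG < 0, so the forward reaction is spontaneous (proceeds forward).

ΔG = -2.23 kJ/mol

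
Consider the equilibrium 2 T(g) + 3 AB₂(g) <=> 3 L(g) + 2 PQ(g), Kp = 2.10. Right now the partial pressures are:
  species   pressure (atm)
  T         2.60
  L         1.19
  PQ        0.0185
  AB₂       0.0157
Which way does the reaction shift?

toward reactants

Qp = P(L)³·P(PQ)² / (P(T)²·P(AB₂)³) = (1.19)³·(0.0185)² / ((2.60)²·(0.0157)³) = 22.0
Qp = 22.0 > Kp = 2.10, so the reverse reaction proceeds.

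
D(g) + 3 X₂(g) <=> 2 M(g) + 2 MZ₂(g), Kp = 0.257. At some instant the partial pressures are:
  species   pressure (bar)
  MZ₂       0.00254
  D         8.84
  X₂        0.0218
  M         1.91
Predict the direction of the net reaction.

no net change (already at equilibrium)

Qp = P(M)²·P(MZ₂)² / (P(D)·P(X₂)³) = (1.91)²·(0.00254)² / ((8.84)·(0.0218)³) = 0.257
Qp = 0.257 = Kp, so the system is already at equilibrium.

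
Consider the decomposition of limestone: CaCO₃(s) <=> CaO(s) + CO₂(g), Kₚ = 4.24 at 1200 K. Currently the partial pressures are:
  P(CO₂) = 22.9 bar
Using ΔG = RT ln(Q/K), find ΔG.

(CaCO₃, CaO are pure solids — omitted from Qₚ.)
Qₚ = P(CO₂) = 22.9
ΔG = RT ln(Qₚ/Kₚ) = (8.314 J mol⁻¹ K⁻¹)(1200 K) × ln(22.9/4.24)
   = (9.977 kJ/mol)(1.687) = 16.8 kJ/mol
ΔG > 0, so the forward reaction is non-spontaneous (proceeds in reverse).

ΔG = 16.8 kJ/mol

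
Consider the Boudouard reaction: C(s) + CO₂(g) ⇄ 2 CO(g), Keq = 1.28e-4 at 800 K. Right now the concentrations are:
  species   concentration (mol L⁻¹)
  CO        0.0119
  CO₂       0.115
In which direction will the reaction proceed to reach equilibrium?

to the left

(C is a pure solid — omitted from Q.)
Q = [CO]² / [CO₂] = (0.0119)² / (0.115) = 0.00123
Q = 0.00123 > Keq = 1.28e-4, so the reverse reaction proceeds.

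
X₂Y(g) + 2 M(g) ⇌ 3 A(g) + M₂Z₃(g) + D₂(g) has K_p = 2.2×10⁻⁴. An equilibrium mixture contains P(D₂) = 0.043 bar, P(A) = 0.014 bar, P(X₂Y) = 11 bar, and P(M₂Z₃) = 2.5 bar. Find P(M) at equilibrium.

At equilibrium, K_p = P(A)³·P(M₂Z₃)·P(D₂) / (P(X₂Y)·P(M)²) = 2.2×10⁻⁴.
(0.014)³·(2.5)·(0.043) / ((11)·(P(M))²) = 2.2×10⁻⁴
P(M)² = 1.22×10⁻⁴ ⇒ P(M) = 0.011 bar

P(M) = 0.011 bar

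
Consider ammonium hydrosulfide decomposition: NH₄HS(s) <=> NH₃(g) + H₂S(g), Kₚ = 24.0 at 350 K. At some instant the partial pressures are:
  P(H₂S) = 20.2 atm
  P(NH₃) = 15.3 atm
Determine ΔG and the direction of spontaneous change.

ΔG = 7.44 kJ/mol; the forward reaction is non-spontaneous

(NH₄HS is a pure solid — omitted from Qₚ.)
Qₚ = P(NH₃)·P(H₂S) = (15.3)·(20.2) = 309
ΔG = RT ln(Qₚ/Kₚ) = (8.314 J mol⁻¹ K⁻¹)(350 K) × ln(309/24.0)
   = (2.910 kJ/mol)(2.555) = 7.44 kJ/mol
ΔG > 0, so the forward reaction is non-spontaneous (proceeds in reverse).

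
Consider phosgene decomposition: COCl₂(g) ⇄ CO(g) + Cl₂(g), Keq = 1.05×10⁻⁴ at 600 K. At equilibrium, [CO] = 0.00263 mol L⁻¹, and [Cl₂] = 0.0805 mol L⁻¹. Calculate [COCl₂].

At equilibrium, Keq = [CO]·[Cl₂] / [COCl₂] = 1.05×10⁻⁴.
(0.00263)·(0.0805) / ([COCl₂]) = 1.05×10⁻⁴
[COCl₂] = 2.02 mol L⁻¹

[COCl₂] = 2.02 mol L⁻¹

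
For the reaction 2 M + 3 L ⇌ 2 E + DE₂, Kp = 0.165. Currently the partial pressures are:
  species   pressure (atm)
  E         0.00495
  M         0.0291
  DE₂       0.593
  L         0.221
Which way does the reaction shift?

Qp = P(E)²·P(DE₂) / (P(M)²·P(L)³) = (0.00495)²·(0.593) / ((0.0291)²·(0.221)³) = 1.59
Qp = 1.59 > Kp = 0.165, so the reverse reaction proceeds.

reverse (toward reactants)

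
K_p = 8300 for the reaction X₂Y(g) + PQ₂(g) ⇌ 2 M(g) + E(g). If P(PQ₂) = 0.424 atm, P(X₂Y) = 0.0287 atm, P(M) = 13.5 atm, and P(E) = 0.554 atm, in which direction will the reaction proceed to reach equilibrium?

neither direction; the system is at equilibrium

Q_p = P(M)²·P(E) / (P(X₂Y)·P(PQ₂)) = (13.5)²·(0.554) / ((0.0287)·(0.424)) = 8300
Q_p = 8300 = K_p, so the system is already at equilibrium.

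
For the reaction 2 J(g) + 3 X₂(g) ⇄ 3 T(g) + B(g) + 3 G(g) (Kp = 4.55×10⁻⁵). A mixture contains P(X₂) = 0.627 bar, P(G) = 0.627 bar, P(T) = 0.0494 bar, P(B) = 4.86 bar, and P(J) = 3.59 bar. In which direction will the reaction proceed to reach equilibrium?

Qp = P(T)³·P(B)·P(G)³ / (P(J)²·P(X₂)³) = (0.0494)³·(4.86)·(0.627)³ / ((3.59)²·(0.627)³) = 4.55×10⁻⁵
Qp = 4.55×10⁻⁵ = Kp, so the system is already at equilibrium.

neither direction; the system is at equilibrium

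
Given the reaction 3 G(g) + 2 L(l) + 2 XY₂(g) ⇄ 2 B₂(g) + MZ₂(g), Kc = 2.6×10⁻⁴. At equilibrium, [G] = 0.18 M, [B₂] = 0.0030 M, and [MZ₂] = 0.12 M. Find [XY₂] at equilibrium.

(L is a pure liquid — omitted from Kc.)
At equilibrium, Kc = [B₂]²·[MZ₂] / ([G]³·[XY₂]²) = 2.6×10⁻⁴.
(0.0030)²·(0.12) / ((0.18)³·([XY₂])²) = 2.6×10⁻⁴
[XY₂]² = 0.712 ⇒ [XY₂] = 0.84 M

[XY₂] = 0.84 M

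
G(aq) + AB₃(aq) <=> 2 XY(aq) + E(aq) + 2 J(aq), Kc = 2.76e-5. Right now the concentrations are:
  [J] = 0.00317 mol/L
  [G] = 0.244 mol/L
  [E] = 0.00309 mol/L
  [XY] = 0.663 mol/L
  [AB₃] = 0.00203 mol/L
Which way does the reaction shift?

Qc = [XY]²·[E]·[J]² / ([G]·[AB₃]) = (0.663)²·(0.00309)·(0.00317)² / ((0.244)·(0.00203)) = 2.76e-5
Qc = 2.76e-5 = Kc, so the system is already at equilibrium.

at equilibrium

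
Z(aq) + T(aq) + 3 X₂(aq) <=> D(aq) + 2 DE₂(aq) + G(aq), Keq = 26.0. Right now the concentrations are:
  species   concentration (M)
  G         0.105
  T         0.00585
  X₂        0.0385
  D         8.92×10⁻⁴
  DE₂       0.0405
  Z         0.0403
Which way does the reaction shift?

toward products

Q = [D]·[DE₂]²·[G] / ([Z]·[T]·[X₂]³) = (8.92×10⁻⁴)·(0.0405)²·(0.105) / ((0.0403)·(0.00585)·(0.0385)³) = 11.4
Q = 11.4 < Keq = 26.0, so the forward reaction proceeds.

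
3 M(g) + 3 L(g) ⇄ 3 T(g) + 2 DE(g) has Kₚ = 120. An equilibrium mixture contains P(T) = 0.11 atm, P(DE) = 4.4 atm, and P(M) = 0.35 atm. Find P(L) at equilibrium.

At equilibrium, Kₚ = P(T)³·P(DE)² / (P(M)³·P(L)³) = 120.
(0.11)³·(4.4)² / ((0.35)³·(P(L))³) = 120
P(L)³ = 0.00501 ⇒ P(L) = 0.17 atm

P(L) = 0.17 atm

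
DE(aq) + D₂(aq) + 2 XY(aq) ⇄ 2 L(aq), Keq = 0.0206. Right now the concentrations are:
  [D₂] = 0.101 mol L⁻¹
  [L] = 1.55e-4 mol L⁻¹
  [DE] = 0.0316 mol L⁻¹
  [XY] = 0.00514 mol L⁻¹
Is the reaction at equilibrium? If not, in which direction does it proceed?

Q = [L]² / ([DE]·[D₂]·[XY]²) = (1.55e-4)² / ((0.0316)·(0.101)·(0.00514)²) = 0.285
Q = 0.285 > Keq = 0.0206, so the reverse reaction proceeds.

toward reactants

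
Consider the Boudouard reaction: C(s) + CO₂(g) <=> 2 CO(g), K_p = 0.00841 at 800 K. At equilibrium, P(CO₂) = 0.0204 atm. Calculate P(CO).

(C is a pure solid — omitted from K_p.)
At equilibrium, K_p = P(CO)² / P(CO₂) = 0.00841.
(P(CO))² / (0.0204) = 0.00841
P(CO)² = 1.72×10⁻⁴ ⇒ P(CO) = 0.0131 atm

P(CO) = 0.0131 atm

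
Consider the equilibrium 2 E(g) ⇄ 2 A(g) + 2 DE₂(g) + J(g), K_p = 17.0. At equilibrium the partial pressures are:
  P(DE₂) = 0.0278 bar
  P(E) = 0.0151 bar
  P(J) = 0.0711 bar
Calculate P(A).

At equilibrium, K_p = P(A)²·P(DE₂)²·P(J) / P(E)² = 17.0.
(P(A))²·(0.0278)²·(0.0711) / (0.0151)² = 17.0
P(A)² = 70.5 ⇒ P(A) = 8.40 bar

P(A) = 8.40 bar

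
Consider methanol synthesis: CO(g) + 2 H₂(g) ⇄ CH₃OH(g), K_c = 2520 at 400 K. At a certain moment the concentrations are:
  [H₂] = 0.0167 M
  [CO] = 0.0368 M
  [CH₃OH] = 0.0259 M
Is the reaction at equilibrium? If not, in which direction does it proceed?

no net change (already at equilibrium)

Q_c = [CH₃OH] / ([CO]·[H₂]²) = (0.0259) / ((0.0368)·(0.0167)²) = 2520
Q_c = 2520 = K_c, so the system is already at equilibrium.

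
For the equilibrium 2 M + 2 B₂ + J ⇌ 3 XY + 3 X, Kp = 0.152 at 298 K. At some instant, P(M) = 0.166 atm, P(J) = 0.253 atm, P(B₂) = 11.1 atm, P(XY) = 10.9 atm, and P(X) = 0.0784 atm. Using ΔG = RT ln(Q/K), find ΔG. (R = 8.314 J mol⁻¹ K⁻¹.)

ΔG = 3.88 kJ/mol

Qp = P(XY)³·P(X)³ / (P(M)²·P(B₂)²·P(J)) = (10.9)³·(0.0784)³ / ((0.166)²·(11.1)²·(0.253)) = 0.727
ΔG = RT ln(Qp/Kp) = (8.314 J mol⁻¹ K⁻¹)(298 K) × ln(0.727/0.152)
   = (2.478 kJ/mol)(1.565) = 3.88 kJ/mol
ΔG > 0, so the forward reaction is non-spontaneous (proceeds in reverse).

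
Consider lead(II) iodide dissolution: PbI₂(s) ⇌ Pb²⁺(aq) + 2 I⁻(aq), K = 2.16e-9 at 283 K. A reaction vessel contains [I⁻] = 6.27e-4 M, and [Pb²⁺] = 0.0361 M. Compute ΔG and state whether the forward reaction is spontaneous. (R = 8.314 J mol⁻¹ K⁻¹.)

ΔG = 4.43 kJ/mol; the forward reaction is non-spontaneous

(PbI₂ is a pure solid — omitted from Q.)
Q = [Pb²⁺]·[I⁻]² = (0.0361)·(6.27e-4)² = 1.42e-8
ΔG = RT ln(Q/K) = (8.314 J mol⁻¹ K⁻¹)(283 K) × ln(1.42e-8/2.16e-9)
   = (2.353 kJ/mol)(1.883) = 4.43 kJ/mol
ΔG > 0, so the forward reaction is non-spontaneous (proceeds in reverse).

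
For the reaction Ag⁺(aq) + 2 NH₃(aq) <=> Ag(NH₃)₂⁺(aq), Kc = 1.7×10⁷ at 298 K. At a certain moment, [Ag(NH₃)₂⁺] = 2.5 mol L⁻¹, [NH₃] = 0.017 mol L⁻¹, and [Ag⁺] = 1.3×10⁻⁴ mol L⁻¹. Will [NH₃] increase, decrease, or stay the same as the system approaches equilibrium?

increase

Qc = [Ag(NH₃)₂⁺] / ([Ag⁺]·[NH₃]²) = (2.5) / ((1.3×10⁻⁴)·(0.017)²) = 6.7×10⁷
Qc = 6.7×10⁷ > Kc = 1.7×10⁷: net reverse reaction.
NH₃ is a reactant, so it increases.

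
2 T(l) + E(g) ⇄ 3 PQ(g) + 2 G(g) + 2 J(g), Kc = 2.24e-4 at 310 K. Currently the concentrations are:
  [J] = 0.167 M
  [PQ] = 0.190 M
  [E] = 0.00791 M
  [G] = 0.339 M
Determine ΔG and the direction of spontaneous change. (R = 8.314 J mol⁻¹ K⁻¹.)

(T is a pure liquid — omitted from Qc.)
Qc = [PQ]³·[G]²·[J]² / [E] = (0.190)³·(0.339)²·(0.167)² / (0.00791) = 0.00278
ΔG = RT ln(Qc/Kc) = (8.314 J mol⁻¹ K⁻¹)(310 K) × ln(0.00278/2.24e-4)
   = (2.577 kJ/mol)(2.519) = 6.49 kJ/mol
ΔG > 0, so the forward reaction is non-spontaneous (proceeds in reverse).

ΔG = 6.49 kJ/mol; the forward reaction is non-spontaneous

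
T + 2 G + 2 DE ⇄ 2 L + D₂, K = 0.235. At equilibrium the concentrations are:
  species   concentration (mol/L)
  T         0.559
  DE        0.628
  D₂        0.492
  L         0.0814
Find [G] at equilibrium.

At equilibrium, K = [L]²·[D₂] / ([T]·[G]²·[DE]²) = 0.235.
(0.0814)²·(0.492) / ((0.559)·([G])²·(0.628)²) = 0.235
[G]² = 0.0629 ⇒ [G] = 0.251 mol/L

[G] = 0.251 mol/L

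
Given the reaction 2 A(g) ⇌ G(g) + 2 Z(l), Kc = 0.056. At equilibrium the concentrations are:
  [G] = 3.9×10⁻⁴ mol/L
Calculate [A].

(Z is a pure liquid — omitted from Kc.)
At equilibrium, Kc = [G] / [A]² = 0.056.
(3.9×10⁻⁴) / ([A])² = 0.056
[A]² = 0.00696 ⇒ [A] = 0.083 mol/L

[A] = 0.083 mol/L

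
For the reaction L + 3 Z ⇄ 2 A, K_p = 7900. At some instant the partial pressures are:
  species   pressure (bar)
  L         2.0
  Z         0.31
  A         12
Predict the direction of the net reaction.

in the forward direction

Q_p = P(A)² / (P(L)·P(Z)³) = (12)² / ((2.0)·(0.31)³) = 2400
Q_p = 2400 < K_p = 7900, so the forward reaction proceeds.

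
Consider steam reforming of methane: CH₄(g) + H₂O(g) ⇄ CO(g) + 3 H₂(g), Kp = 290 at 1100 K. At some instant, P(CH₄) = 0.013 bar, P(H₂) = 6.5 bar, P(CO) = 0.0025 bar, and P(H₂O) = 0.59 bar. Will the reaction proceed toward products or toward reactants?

Qp = P(CO)·P(H₂)³ / (P(CH₄)·P(H₂O)) = (0.0025)·(6.5)³ / ((0.013)·(0.59)) = 90
Qp = 90 < Kp = 290, so the forward reaction proceeds.

in the forward direction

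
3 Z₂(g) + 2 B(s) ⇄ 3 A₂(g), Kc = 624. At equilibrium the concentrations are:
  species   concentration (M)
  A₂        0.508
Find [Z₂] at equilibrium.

(B is a pure solid — omitted from Kc.)
At equilibrium, Kc = [A₂]³ / [Z₂]³ = 624.
(0.508)³ / ([Z₂])³ = 624
[Z₂]³ = 2.10×10⁻⁴ ⇒ [Z₂] = 0.0594 M

[Z₂] = 0.0594 M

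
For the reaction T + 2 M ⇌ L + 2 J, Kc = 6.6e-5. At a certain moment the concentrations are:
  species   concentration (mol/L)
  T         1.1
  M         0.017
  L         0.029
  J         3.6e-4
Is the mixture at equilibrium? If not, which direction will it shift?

Qc = [L]·[J]² / ([T]·[M]²) = (0.029)·(3.6e-4)² / ((1.1)·(0.017)²) = 1.2e-5
Qc = 1.2e-5 < Kc = 6.6e-5: net forward reaction.

no; Q < K, reaction proceeds forward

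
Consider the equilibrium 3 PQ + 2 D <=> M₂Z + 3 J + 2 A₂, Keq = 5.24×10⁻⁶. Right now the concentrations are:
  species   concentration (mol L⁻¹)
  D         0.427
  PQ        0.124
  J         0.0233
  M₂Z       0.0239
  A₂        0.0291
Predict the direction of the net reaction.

toward products

Q = [M₂Z]·[J]³·[A₂]² / ([PQ]³·[D]²) = (0.0239)·(0.0233)³·(0.0291)² / ((0.124)³·(0.427)²) = 7.36×10⁻⁷
Q = 7.36×10⁻⁷ < Keq = 5.24×10⁻⁶, so the forward reaction proceeds.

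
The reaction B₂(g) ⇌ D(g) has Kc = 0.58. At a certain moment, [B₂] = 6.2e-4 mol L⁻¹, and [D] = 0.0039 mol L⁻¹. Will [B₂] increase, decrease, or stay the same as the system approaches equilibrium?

increase

Qc = [D] / [B₂] = (0.0039) / (6.2e-4) = 6.3
Qc = 6.3 > Kc = 0.58: net reverse reaction.
B₂ is a reactant, so it increases.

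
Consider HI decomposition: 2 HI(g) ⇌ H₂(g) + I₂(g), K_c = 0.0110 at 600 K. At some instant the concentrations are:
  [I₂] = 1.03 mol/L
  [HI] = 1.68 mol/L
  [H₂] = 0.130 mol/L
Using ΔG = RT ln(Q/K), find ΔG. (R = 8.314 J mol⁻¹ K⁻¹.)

ΔG = 7.29 kJ/mol

Q_c = [H₂]·[I₂] / [HI]² = (0.130)·(1.03) / (1.68)² = 0.0474
ΔG = RT ln(Q_c/K_c) = (8.314 J mol⁻¹ K⁻¹)(600 K) × ln(0.0474/0.0110)
   = (4.988 kJ/mol)(1.461) = 7.29 kJ/mol
ΔG > 0, so the forward reaction is non-spontaneous (proceeds in reverse).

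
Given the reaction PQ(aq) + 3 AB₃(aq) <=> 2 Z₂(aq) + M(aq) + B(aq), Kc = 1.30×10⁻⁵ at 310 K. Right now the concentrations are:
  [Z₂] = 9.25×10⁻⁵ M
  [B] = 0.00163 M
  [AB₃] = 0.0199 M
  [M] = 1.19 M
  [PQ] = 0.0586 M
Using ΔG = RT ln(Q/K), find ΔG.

ΔG = 2.62 kJ/mol

Qc = [Z₂]²·[M]·[B] / ([PQ]·[AB₃]³) = (9.25×10⁻⁵)²·(1.19)·(0.00163) / ((0.0586)·(0.0199)³) = 3.59×10⁻⁵
ΔG = RT ln(Qc/Kc) = (8.314 J mol⁻¹ K⁻¹)(310 K) × ln(3.59×10⁻⁵/1.30×10⁻⁵)
   = (2.577 kJ/mol)(1.016) = 2.62 kJ/mol
ΔG > 0, so the forward reaction is non-spontaneous (proceeds in reverse).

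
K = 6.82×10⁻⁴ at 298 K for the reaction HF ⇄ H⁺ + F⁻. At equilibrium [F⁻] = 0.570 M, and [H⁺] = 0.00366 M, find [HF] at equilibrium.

At equilibrium, K = [H⁺]·[F⁻] / [HF] = 6.82×10⁻⁴.
(0.00366)·(0.570) / ([HF]) = 6.82×10⁻⁴
[HF] = 3.06 M

[HF] = 3.06 M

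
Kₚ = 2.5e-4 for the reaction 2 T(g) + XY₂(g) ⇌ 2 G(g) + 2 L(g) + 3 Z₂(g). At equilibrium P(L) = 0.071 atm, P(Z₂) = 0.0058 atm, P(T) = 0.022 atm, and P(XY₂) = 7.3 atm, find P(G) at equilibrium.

At equilibrium, Kₚ = P(G)²·P(L)²·P(Z₂)³ / (P(T)²·P(XY₂)) = 2.5e-4.
(P(G))²·(0.071)²·(0.0058)³ / ((0.022)²·(7.3)) = 2.5e-4
P(G)² = 898 ⇒ P(G) = 30 atm

P(G) = 30 atm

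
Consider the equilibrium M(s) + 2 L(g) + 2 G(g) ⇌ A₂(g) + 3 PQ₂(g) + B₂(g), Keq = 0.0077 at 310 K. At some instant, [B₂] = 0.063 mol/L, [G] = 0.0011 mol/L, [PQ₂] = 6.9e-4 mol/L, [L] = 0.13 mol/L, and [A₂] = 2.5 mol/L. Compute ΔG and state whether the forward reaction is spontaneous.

ΔG = -2.87 kJ/mol; the forward reaction is spontaneous

(M is a pure solid — omitted from Q.)
Q = [A₂]·[PQ₂]³·[B₂] / ([L]²·[G]²) = (2.5)·(6.9e-4)³·(0.063) / ((0.13)²·(0.0011)²) = 0.00253
ΔG = RT ln(Q/Keq) = (8.314 J mol⁻¹ K⁻¹)(310 K) × ln(0.00253/0.0077)
   = (2.577 kJ/mol)(-1.113) = -2.87 kJ/mol
ΔG < 0, so the forward reaction is spontaneous (proceeds forward).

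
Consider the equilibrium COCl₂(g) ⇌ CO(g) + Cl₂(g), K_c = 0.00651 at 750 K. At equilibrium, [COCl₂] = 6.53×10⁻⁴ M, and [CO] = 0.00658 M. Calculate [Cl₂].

At equilibrium, K_c = [CO]·[Cl₂] / [COCl₂] = 0.00651.
(0.00658)·([Cl₂]) / (6.53×10⁻⁴) = 0.00651
[Cl₂] = 6.46×10⁻⁴ M

[Cl₂] = 6.46×10⁻⁴ M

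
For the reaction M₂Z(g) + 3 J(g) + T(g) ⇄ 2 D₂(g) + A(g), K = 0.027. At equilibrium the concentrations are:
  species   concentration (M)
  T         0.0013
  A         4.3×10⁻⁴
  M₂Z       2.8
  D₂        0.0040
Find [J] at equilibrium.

At equilibrium, K = [D₂]²·[A] / ([M₂Z]·[J]³·[T]) = 0.027.
(0.0040)²·(4.3×10⁻⁴) / ((2.8)·([J])³·(0.0013)) = 0.027
[J]³ = 7.00×10⁻⁵ ⇒ [J] = 0.041 M

[J] = 0.041 M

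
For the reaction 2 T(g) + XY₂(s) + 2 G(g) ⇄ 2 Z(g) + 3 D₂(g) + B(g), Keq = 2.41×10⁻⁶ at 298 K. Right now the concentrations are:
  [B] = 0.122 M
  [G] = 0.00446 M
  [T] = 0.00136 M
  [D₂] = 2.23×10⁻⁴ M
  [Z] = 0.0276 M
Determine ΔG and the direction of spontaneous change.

ΔG = 6.08 kJ/mol; the forward reaction is non-spontaneous

(XY₂ is a pure solid — omitted from Q.)
Q = [Z]²·[D₂]³·[B] / ([T]²·[G]²) = (0.0276)²·(2.23×10⁻⁴)³·(0.122) / ((0.00136)²·(0.00446)²) = 2.80×10⁻⁵
ΔG = RT ln(Q/Keq) = (8.314 J mol⁻¹ K⁻¹)(298 K) × ln(2.80×10⁻⁵/2.41×10⁻⁶)
   = (2.478 kJ/mol)(2.453) = 6.08 kJ/mol
ΔG > 0, so the forward reaction is non-spontaneous (proceeds in reverse).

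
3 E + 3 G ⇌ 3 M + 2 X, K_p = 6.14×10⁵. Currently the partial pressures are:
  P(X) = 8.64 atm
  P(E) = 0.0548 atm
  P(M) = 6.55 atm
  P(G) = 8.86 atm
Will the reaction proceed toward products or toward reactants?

forward (toward products)

Q_p = P(M)³·P(X)² / (P(E)³·P(G)³) = (6.55)³·(8.64)² / ((0.0548)³·(8.86)³) = 1.83×10⁵
Q_p = 1.83×10⁵ < K_p = 6.14×10⁵, so the forward reaction proceeds.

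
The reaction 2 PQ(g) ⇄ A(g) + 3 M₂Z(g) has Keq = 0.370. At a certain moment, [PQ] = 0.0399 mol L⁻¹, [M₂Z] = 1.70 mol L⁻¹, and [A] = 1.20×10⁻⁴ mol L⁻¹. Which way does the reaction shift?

Q = [A]·[M₂Z]³ / [PQ]² = (1.20×10⁻⁴)·(1.70)³ / (0.0399)² = 0.370
Q = 0.370 = Keq, so the system is already at equilibrium.

neither direction; the system is at equilibrium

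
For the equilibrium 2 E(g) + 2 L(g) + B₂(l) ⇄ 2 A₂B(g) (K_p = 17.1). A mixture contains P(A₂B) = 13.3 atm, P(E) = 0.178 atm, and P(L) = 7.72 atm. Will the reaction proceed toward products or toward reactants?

(B₂ is a pure liquid — omitted from Q_p.)
Q_p = P(A₂B)² / (P(E)²·P(L)²) = (13.3)² / ((0.178)²·(7.72)²) = 93.7
Q_p = 93.7 > K_p = 17.1, so the reverse reaction proceeds.

toward reactants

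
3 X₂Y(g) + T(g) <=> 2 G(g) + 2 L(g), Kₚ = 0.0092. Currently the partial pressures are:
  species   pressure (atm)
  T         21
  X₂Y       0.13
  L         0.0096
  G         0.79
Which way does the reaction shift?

toward products

Qₚ = P(G)²·P(L)² / (P(X₂Y)³·P(T)) = (0.79)²·(0.0096)² / ((0.13)³·(21)) = 0.0012
Qₚ = 0.0012 < Kₚ = 0.0092, so the forward reaction proceeds.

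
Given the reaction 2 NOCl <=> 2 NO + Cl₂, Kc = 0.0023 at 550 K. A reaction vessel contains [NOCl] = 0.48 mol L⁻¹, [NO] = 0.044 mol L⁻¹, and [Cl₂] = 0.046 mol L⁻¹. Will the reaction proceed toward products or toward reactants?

toward products

Qc = [NO]²·[Cl₂] / [NOCl]² = (0.044)²·(0.046) / (0.48)² = 3.9×10⁻⁴
Qc = 3.9×10⁻⁴ < Kc = 0.0023, so the forward reaction proceeds.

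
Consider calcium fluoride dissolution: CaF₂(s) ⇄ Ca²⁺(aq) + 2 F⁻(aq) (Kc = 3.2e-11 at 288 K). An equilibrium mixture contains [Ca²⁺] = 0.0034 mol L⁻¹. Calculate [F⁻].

(CaF₂ is a pure solid — omitted from Kc.)
At equilibrium, Kc = [Ca²⁺]·[F⁻]² = 3.2e-11.
(0.0034)·([F⁻])² = 3.2e-11
[F⁻]² = 9.41e-9 ⇒ [F⁻] = 9.7e-5 mol L⁻¹

[F⁻] = 9.7e-5 mol L⁻¹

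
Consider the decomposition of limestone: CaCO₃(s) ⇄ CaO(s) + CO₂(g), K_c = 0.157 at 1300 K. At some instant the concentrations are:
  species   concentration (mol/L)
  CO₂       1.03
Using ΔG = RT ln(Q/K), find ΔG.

ΔG = 20.3 kJ/mol

(CaCO₃, CaO are pure solids — omitted from Q_c.)
Q_c = [CO₂] = 1.03
ΔG = RT ln(Q_c/K_c) = (8.314 J mol⁻¹ K⁻¹)(1300 K) × ln(1.03/0.157)
   = (10.81 kJ/mol)(1.881) = 20.3 kJ/mol
ΔG > 0, so the forward reaction is non-spontaneous (proceeds in reverse).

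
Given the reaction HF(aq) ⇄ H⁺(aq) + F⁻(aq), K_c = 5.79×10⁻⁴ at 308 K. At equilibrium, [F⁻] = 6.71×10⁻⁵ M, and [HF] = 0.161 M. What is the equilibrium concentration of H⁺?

[H⁺] = 1.39 M

At equilibrium, K_c = [H⁺]·[F⁻] / [HF] = 5.79×10⁻⁴.
([H⁺])·(6.71×10⁻⁵) / (0.161) = 5.79×10⁻⁴
[H⁺] = 1.39 M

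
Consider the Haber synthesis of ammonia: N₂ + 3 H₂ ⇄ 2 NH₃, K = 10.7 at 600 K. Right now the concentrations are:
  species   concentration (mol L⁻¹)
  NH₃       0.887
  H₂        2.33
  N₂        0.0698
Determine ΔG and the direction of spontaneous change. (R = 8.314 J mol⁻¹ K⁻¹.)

ΔG = -12.4 kJ/mol; the forward reaction is spontaneous

Q = [NH₃]² / ([N₂]·[H₂]³) = (0.887)² / ((0.0698)·(2.33)³) = 0.891
ΔG = RT ln(Q/K) = (8.314 J mol⁻¹ K⁻¹)(600 K) × ln(0.891/10.7)
   = (4.988 kJ/mol)(-2.486) = -12.4 kJ/mol
ΔG < 0, so the forward reaction is spontaneous (proceeds forward).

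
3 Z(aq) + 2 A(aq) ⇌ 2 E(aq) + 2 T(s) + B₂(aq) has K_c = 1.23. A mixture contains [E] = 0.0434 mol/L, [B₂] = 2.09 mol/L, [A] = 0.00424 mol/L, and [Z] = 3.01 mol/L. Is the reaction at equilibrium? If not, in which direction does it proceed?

(T is a pure solid — omitted from Q_c.)
Q_c = [E]²·[B₂] / ([Z]³·[A]²) = (0.0434)²·(2.09) / ((3.01)³·(0.00424)²) = 8.03
Q_c = 8.03 > K_c = 1.23, so the reverse reaction proceeds.

to the left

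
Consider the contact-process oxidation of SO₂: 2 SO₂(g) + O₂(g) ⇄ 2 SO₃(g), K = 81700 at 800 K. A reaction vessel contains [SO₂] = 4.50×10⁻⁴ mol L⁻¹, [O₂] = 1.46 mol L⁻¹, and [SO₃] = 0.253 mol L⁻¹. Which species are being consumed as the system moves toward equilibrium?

SO₃ (products)

Q = [SO₃]² / ([SO₂]²·[O₂]) = (0.253)² / ((4.50×10⁻⁴)²·(1.46)) = 2.17×10⁵
Q = 2.17×10⁵ > K = 81700: net reverse reaction.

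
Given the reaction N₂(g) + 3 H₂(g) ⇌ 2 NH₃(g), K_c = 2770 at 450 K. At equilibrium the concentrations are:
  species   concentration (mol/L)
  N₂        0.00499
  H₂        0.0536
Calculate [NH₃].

At equilibrium, K_c = [NH₃]² / ([N₂]·[H₂]³) = 2770.
([NH₃])² / ((0.00499)·(0.0536)³) = 2770
[NH₃]² = 0.00213 ⇒ [NH₃] = 0.0461 mol/L

[NH₃] = 0.0461 mol/L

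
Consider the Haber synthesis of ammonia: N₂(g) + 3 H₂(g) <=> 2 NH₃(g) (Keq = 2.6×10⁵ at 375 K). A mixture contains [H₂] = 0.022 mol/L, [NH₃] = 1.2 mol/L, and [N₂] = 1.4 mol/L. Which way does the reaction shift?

Q = [NH₃]² / ([N₂]·[H₂]³) = (1.2)² / ((1.4)·(0.022)³) = 97000
Q = 97000 < Keq = 2.6×10⁵, so the forward reaction proceeds.

in the forward direction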